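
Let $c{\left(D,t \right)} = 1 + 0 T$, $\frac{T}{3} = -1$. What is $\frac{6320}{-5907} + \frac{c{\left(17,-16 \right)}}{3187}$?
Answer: $- \frac{20135933}{18825609} \approx -1.0696$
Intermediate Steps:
$T = -3$ ($T = 3 \left(-1\right) = -3$)
$c{\left(D,t \right)} = 1$ ($c{\left(D,t \right)} = 1 + 0 \left(-3\right) = 1 + 0 = 1$)
$\frac{6320}{-5907} + \frac{c{\left(17,-16 \right)}}{3187} = \frac{6320}{-5907} + 1 \cdot \frac{1}{3187} = 6320 \left(- \frac{1}{5907}\right) + 1 \cdot \frac{1}{3187} = - \frac{6320}{5907} + \frac{1}{3187} = - \frac{20135933}{18825609}$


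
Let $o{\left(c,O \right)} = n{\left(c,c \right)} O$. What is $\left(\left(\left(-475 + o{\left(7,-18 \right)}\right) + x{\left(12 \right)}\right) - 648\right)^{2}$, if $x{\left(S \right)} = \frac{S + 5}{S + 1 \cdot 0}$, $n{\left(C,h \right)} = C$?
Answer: $\frac{224130841}{144} \approx 1.5565 \cdot 10^{6}$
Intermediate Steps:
$o{\left(c,O \right)} = O c$ ($o{\left(c,O \right)} = c O = O c$)
$x{\left(S \right)} = \frac{5 + S}{S}$ ($x{\left(S \right)} = \frac{5 + S}{S + 0} = \frac{5 + S}{S}$)
$\left(\left(\left(-475 + o{\left(7,-18 \right)}\right) + x{\left(12 \right)}\right) - 648\right)^{2} = \left(\left(\left(-475 - 126\right) + \frac{5 + 12}{12}\right) - 648\right)^{2} = \left(\left(\left(-475 - 126\right) + \frac{1}{12} \cdot 17\right) - 648\right)^{2} = \left(\left(-601 + \frac{17}{12}\right) - 648\right)^{2} = \left(- \frac{7195}{12} - 648\right)^{2} = \left(- \frac{14971}{12}\right)^{2} = \frac{224130841}{144}$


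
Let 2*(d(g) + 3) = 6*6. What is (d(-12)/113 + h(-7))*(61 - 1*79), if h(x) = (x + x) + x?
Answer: 42444/113 ≈ 375.61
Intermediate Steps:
d(g) = 15 (d(g) = -3 + (6*6)/2 = -3 + (1/2)*36 = -3 + 18 = 15)
h(x) = 3*x (h(x) = 2*x + x = 3*x)
(d(-12)/113 + h(-7))*(61 - 1*79) = (15/113 + 3*(-7))*(61 - 1*79) = (15*(1/113) - 21)*(61 - 79) = (15/113 - 21)*(-18) = -2358/113*(-18) = 42444/113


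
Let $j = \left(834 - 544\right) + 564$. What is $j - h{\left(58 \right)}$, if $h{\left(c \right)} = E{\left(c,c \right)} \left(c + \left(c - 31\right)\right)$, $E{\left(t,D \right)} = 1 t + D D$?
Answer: $-290016$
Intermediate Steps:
$E{\left(t,D \right)} = t + D^{2}$
$h{\left(c \right)} = \left(-31 + 2 c\right) \left(c + c^{2}\right)$ ($h{\left(c \right)} = \left(c + c^{2}\right) \left(c + \left(c - 31\right)\right) = \left(c + c^{2}\right) \left(c + \left(-31 + c\right)\right) = \left(c + c^{2}\right) \left(-31 + 2 c\right) = \left(-31 + 2 c\right) \left(c + c^{2}\right)$)
$j = 854$ ($j = 290 + 564 = 854$)
$j - h{\left(58 \right)} = 854 - 58 \left(1 + 58\right) \left(-31 + 2 \cdot 58\right) = 854 - 58 \cdot 59 \left(-31 + 116\right) = 854 - 58 \cdot 59 \cdot 85 = 854 - 290870 = -290016$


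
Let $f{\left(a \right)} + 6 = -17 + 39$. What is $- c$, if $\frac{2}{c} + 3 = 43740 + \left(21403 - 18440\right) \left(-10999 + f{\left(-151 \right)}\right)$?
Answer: $\frac{1}{16249446} \approx 6.1541 \cdot 10^{-8}$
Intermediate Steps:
$f{\left(a \right)} = 16$ ($f{\left(a \right)} = -6 + \left(-17 + 39\right) = -6 + 22 = 16$)
$c = - \frac{1}{16249446}$ ($c = \frac{2}{-3 + \left(43740 + \left(21403 - 18440\right) \left(-10999 + 16\right)\right)} = \frac{2}{-3 + \left(43740 + 2963 \left(-10983\right)\right)} = \frac{2}{-3 + \left(43740 - 32542629\right)} = \frac{2}{-3 - 32498889} = \frac{2}{-32498892} = 2 \left(- \frac{1}{32498892}\right) = - \frac{1}{16249446} \approx -6.1541 \cdot 10^{-8}$)
$- c = \left(-1\right) \left(- \frac{1}{16249446}\right) = \frac{1}{16249446}$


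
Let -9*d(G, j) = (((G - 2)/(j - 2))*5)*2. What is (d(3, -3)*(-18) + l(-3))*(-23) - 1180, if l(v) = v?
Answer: -1019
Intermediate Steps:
d(G, j) = -10*(-2 + G)/(9*(-2 + j)) (d(G, j) = -((G - 2)/(j - 2))*5*2/9 = -((-2 + G)/(-2 + j))*5*2/9 = -5*(-2 + G)/(-2 + j)*2/9 = -10*(-2 + G)/(9*(-2 + j)))
(d(3, -3)*(-18) + l(-3))*(-23) - 1180 = ((10*(2 - 1*3)/(9*(-2 - 3)))*(-18) - 3)*(-23) - 1180 = (((10/9)*(2 - 3)/(-5))*(-18) - 3)*(-23) - 1180 = (((10/9)*(-1/5)*(-1))*(-18) - 3)*(-23) - 1180 = ((2/9)*(-18) - 3)*(-23) - 1180 = (-4 - 3)*(-23) - 1180 = -7*(-23) - 1180 = 161 - 1180 = -1019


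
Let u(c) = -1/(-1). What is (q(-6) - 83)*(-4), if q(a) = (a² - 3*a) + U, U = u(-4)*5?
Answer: 96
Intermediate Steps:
u(c) = 1 (u(c) = -1*(-1) = 1)
U = 5 (U = 1*5 = 5)
q(a) = 5 + a² - 3*a (q(a) = (a² - 3*a) + 5 = 5 + a² - 3*a)
(q(-6) - 83)*(-4) = ((5 + (-6)² - 3*(-6)) - 83)*(-4) = ((5 + 36 + 18) - 83)*(-4) = (59 - 83)*(-4) = -24*(-4) = 96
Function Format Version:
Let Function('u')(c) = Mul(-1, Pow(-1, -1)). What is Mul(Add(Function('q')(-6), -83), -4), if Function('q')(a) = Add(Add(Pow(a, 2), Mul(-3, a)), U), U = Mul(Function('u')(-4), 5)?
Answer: 96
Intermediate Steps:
Function('u')(c) = 1 (Function('u')(c) = Mul(-1, -1) = 1)
U = 5 (U = Mul(1, 5) = 5)
Function('q')(a) = Add(5, Pow(a, 2), Mul(-3, a)) (Function('q')(a) = Add(Add(Pow(a, 2), Mul(-3, a)), 5) = Add(5, Pow(a, 2), Mul(-3, a)))
Mul(Add(Function('q')(-6), -83), -4) = Mul(Add(Add(5, Pow(-6, 2), Mul(-3, -6)), -83), -4) = Mul(Add(Add(5, 36, 18), -83), -4) = Mul(Add(59, -83), -4) = Mul(-24, -4) = 96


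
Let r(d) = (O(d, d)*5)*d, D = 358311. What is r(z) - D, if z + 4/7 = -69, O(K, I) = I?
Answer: -16371394/49 ≈ -3.3411e+5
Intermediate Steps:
z = -487/7 (z = -4/7 - 69 = -487/7 ≈ -69.571)
r(d) = 5*d² (r(d) = (d*5)*d = (5*d)*d = 5*d²)
r(z) - D = 5*(-487/7)² - 1*358311 = 5*(237169/49) - 358311 = 1185845/49 - 358311 = -16371394/49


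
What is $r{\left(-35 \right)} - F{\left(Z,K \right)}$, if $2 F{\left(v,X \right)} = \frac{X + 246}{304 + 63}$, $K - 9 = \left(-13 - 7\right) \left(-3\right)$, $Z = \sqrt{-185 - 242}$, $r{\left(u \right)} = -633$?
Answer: $- \frac{464937}{734} \approx -633.43$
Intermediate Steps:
$Z = i \sqrt{427}$ ($Z = \sqrt{-427} = i \sqrt{427} \approx 20.664 i$)
$K = 69$ ($K = 9 + \left(-13 - 7\right) \left(-3\right) = 9 - -60 = 9 + 60 = 69$)
$F{\left(v,X \right)} = \frac{123}{367} + \frac{X}{734}$ ($F{\left(v,X \right)} = \frac{\left(X + 246\right) \frac{1}{304 + 63}}{2} = \frac{\left(246 + X\right) \frac{1}{367}}{2} = \frac{\frac{246}{367} + \frac{X}{367}}{2} = \frac{123}{367} + \frac{X}{734}$)
$r{\left(-35 \right)} - F{\left(Z,K \right)} = -633 - \left(\frac{123}{367} + \frac{1}{734} \cdot 69\right) = -633 - \left(\frac{123}{367} + \frac{69}{734}\right) = -633 - \frac{315}{734} = - \frac{464937}{734}$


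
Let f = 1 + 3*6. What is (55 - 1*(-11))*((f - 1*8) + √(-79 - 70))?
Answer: 726 + 66*I*√149 ≈ 726.0 + 805.63*I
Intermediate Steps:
f = 19 (f = 1 + 18 = 19)
(55 - 1*(-11))*((f - 1*8) + √(-79 - 70)) = (55 - 1*(-11))*((19 - 1*8) + √(-79 - 70)) = (55 + 11)*((19 - 8) + √(-149)) = 66*(11 + I*√149) = 726 + 66*I*√149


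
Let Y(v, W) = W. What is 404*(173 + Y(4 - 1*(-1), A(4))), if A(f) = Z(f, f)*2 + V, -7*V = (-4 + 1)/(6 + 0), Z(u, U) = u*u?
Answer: 579942/7 ≈ 82849.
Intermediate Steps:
Z(u, U) = u²
V = 1/14 (V = -(-4 + 1)/(7*(6 + 0)) = -(-3)/(7*6) = -⅐*(-½) = 1/14 ≈ 0.071429)
A(f) = 1/14 + 2*f² (A(f) = f²*2 + 1/14 = 2*f² + 1/14 = 1/14 + 2*f²)
404*(173 + Y(4 - 1*(-1), A(4))) = 404*(173 + (1/14 + 2*4²)) = 404*(173 + (1/14 + 2*16)) = 404*(173 + (1/14 + 32)) = 404*(173 + 449/14) = 404*(2871/14) = 579942/7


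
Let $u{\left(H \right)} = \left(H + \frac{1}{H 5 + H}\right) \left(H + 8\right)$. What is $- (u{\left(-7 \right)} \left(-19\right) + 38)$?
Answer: $- \frac{7201}{42} \approx -171.45$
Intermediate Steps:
$u{\left(H \right)} = \left(8 + H\right) \left(H + \frac{1}{6 H}\right)$ ($u{\left(H \right)} = \left(H + \frac{1}{5 H + H}\right) \left(8 + H\right) = \left(H + \frac{1}{6 H}\right) \left(8 + H\right) = \left(8 + H\right) \left(H + \frac{1}{6 H}\right)$)
$- (u{\left(-7 \right)} \left(-19\right) + 38) = - (\left(\frac{1}{6} + \left(-7\right)^{2} + 8 \left(-7\right) + \frac{4}{3 \left(-7\right)}\right) \left(-19\right) + 38) = - (\left(\frac{1}{6} + 49 - 56 + \frac{4}{3} \left(- \frac{1}{7}\right)\right) \left(-19\right) + 38) = - (\left(\frac{1}{6} + 49 - 56 - \frac{4}{21}\right) \left(-19\right) + 38) = - (\left(- \frac{295}{42}\right) \left(-19\right) + 38) = - (\frac{5605}{42} + 38) = \left(-1\right) \frac{7201}{42} = - \frac{7201}{42}$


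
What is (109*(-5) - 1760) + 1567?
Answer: -738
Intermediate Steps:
(109*(-5) - 1760) + 1567 = (-545 - 1760) + 1567 = -2305 + 1567 = -738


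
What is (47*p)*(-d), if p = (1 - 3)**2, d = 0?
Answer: 0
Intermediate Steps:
p = 4 (p = (-2)**2 = 4)
(47*p)*(-d) = (47*4)*(-1*0) = 188*0 = 0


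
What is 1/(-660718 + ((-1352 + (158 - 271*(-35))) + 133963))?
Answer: -1/518464 ≈ -1.9288e-6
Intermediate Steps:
1/(-660718 + ((-1352 + (158 - 271*(-35))) + 133963)) = 1/(-660718 + ((-1352 + (158 + 9485)) + 133963)) = 1/(-660718 + ((-1352 + 9643) + 133963)) = 1/(-660718 + (8291 + 133963)) = 1/(-660718 + 142254) = 1/(-518464) = -1/518464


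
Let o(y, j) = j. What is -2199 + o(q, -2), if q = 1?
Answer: -2201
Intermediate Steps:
-2199 + o(q, -2) = -2199 - 2 = -2201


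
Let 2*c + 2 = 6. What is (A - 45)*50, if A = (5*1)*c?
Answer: -1750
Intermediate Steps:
c = 2 (c = -1 + (½)*6 = -1 + 3 = 2)
A = 10 (A = (5*1)*2 = 5*2 = 10)
(A - 45)*50 = (10 - 45)*50 = -35*50 = -1750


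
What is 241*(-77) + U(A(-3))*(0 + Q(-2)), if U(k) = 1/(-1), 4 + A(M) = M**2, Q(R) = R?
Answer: -18555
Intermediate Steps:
A(M) = -4 + M**2
U(k) = -1
241*(-77) + U(A(-3))*(0 + Q(-2)) = 241*(-77) - (0 - 2) = -18557 - 1*(-2) = -18557 + 2 = -18555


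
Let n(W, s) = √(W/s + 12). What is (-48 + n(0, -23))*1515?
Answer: -72720 + 3030*√3 ≈ -67472.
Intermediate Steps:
n(W, s) = √(12 + W/s)
(-48 + n(0, -23))*1515 = (-48 + √(12 + 0/(-23)))*1515 = (-48 + √(12 + 0*(-1/23)))*1515 = (-48 + √(12 + 0))*1515 = (-48 + √12)*1515 = (-48 + 2*√3)*1515 = -72720 + 3030*√3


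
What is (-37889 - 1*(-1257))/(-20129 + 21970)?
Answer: -36632/1841 ≈ -19.898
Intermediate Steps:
(-37889 - 1*(-1257))/(-20129 + 21970) = (-37889 + 1257)/1841 = -36632*1/1841 = -36632/1841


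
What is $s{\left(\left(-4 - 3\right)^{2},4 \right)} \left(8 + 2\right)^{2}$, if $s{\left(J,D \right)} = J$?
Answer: $4900$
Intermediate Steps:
$s{\left(\left(-4 - 3\right)^{2},4 \right)} \left(8 + 2\right)^{2} = \left(-4 - 3\right)^{2} \left(8 + 2\right)^{2} = \left(-7\right)^{2} \cdot 10^{2} = 49 \cdot 100 = 4900$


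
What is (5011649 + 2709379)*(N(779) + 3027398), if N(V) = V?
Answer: 23380639405956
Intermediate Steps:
(5011649 + 2709379)*(N(779) + 3027398) = (5011649 + 2709379)*(779 + 3027398) = 7721028*3028177 = 23380639405956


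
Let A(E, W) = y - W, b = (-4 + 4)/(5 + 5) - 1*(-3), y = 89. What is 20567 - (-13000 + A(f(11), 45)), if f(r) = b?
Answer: 33523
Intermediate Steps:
b = 3 (b = 0/10 + 3 = 0*(1/10) + 3 = 0 + 3 = 3)
f(r) = 3
A(E, W) = 89 - W
20567 - (-13000 + A(f(11), 45)) = 20567 - (-13000 + (89 - 1*45)) = 20567 - (-13000 + (89 - 45)) = 20567 - (-13000 + 44) = 20567 - 1*(-12956) = 20567 + 12956 = 33523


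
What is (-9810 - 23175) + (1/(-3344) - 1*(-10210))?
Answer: -76159601/3344 ≈ -22775.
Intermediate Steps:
(-9810 - 23175) + (1/(-3344) - 1*(-10210)) = -32985 + (-1/3344 + 10210) = -32985 + 34142239/3344 = -76159601/3344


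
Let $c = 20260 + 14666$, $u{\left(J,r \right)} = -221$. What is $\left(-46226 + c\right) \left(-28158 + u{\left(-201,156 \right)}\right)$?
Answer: $320682700$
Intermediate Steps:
$c = 34926$
$\left(-46226 + c\right) \left(-28158 + u{\left(-201,156 \right)}\right) = \left(-46226 + 34926\right) \left(-28158 - 221\right) = \left(-11300\right) \left(-28379\right) = 320682700$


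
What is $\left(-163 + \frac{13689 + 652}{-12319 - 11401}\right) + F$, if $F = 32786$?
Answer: $\frac{773803219}{23720} \approx 32622.0$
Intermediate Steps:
$\left(-163 + \frac{13689 + 652}{-12319 - 11401}\right) + F = \left(-163 + \frac{13689 + 652}{-12319 - 11401}\right) + 32786 = \left(-163 + \frac{14341}{-23720}\right) + 32786 = \left(-163 + 14341 \left(- \frac{1}{23720}\right)\right) + 32786 = \left(-163 - \frac{14341}{23720}\right) + 32786 = - \frac{3880701}{23720} + 32786 = \frac{773803219}{23720}$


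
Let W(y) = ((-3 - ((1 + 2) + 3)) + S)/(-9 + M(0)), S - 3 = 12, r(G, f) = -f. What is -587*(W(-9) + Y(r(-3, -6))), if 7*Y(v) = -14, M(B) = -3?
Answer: 2935/2 ≈ 1467.5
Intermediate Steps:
Y(v) = -2 (Y(v) = (1/7)*(-14) = -2)
S = 15 (S = 3 + 12 = 15)
W(y) = -1/2 (W(y) = ((-3 - ((1 + 2) + 3)) + 15)/(-9 - 3) = ((-3 - (3 + 3)) + 15)/(-12) = ((-3 - 1*6) + 15)*(-1/12) = ((-3 - 6) + 15)*(-1/12) = (-9 + 15)*(-1/12) = 6*(-1/12) = -1/2)
-587*(W(-9) + Y(r(-3, -6))) = -587*(-1/2 - 2) = -587*(-5/2) = 2935/2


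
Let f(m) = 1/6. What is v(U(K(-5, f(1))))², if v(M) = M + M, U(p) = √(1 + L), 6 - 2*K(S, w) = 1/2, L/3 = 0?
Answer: 4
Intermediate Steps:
L = 0 (L = 3*0 = 0)
f(m) = ⅙
K(S, w) = 11/4 (K(S, w) = 3 - ½/2 = 3 - ½*½ = 3 - ¼ = 11/4)
U(p) = 1 (U(p) = √(1 + 0) = √1 = 1)
v(M) = 2*M
v(U(K(-5, f(1))))² = (2*1)² = 2² = 4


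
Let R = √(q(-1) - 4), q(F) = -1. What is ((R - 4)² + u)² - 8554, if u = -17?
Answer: -8838 + 96*I*√5 ≈ -8838.0 + 214.66*I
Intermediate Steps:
R = I*√5 (R = √(-1 - 4) = √(-5) = I*√5 ≈ 2.2361*I)
((R - 4)² + u)² - 8554 = ((I*√5 - 4)² - 17)² - 8554 = ((-4 + I*√5)² - 17)² - 8554 = (-17 + (-4 + I*√5)²)² - 8554 = -8554 + (-17 + (-4 + I*√5)²)²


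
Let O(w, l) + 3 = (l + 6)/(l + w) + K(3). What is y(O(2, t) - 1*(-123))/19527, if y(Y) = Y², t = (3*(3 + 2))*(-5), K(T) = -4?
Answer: 72880369/104059383 ≈ 0.70037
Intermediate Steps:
t = -75 (t = (3*5)*(-5) = 15*(-5) = -75)
O(w, l) = -7 + (6 + l)/(l + w) (O(w, l) = -3 + ((l + 6)/(l + w) - 4) = -3 + ((6 + l)/(l + w) - 4) = -3 + (-4 + (6 + l)/(l + w)) = -7 + (6 + l)/(l + w))
y(O(2, t) - 1*(-123))/19527 = ((6 - 7*2 - 6*(-75))/(-75 + 2) - 1*(-123))²/19527 = ((6 - 14 + 450)/(-73) + 123)²*(1/19527) = (-1/73*442 + 123)²*(1/19527) = (-442/73 + 123)²*(1/19527) = (8537/73)²*(1/19527) = (72880369/5329)*(1/19527) = 72880369/104059383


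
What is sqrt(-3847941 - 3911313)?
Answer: I*sqrt(7759254) ≈ 2785.5*I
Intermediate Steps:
sqrt(-3847941 - 3911313) = sqrt(-7759254) = I*sqrt(7759254)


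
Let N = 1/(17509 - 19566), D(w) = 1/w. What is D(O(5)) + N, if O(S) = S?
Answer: 2052/10285 ≈ 0.19951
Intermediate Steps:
N = -1/2057 (N = 1/(-2057) = -1/2057 ≈ -0.00048614)
D(O(5)) + N = 1/5 - 1/2057 = ⅕ - 1/2057 = 2052/10285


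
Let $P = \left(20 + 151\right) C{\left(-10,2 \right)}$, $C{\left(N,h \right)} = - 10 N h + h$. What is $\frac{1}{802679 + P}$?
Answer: $\frac{1}{837221} \approx 1.1944 \cdot 10^{-6}$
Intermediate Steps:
$C{\left(N,h \right)} = h - 10 N h$ ($C{\left(N,h \right)} = - 10 N h + h = h - 10 N h$)
$P = 34542$ ($P = \left(20 + 151\right) 2 \left(1 - -100\right) = 171 \cdot 2 \left(1 + 100\right) = 171 \cdot 2 \cdot 101 = 171 \cdot 202 = 34542$)
$\frac{1}{802679 + P} = \frac{1}{802679 + 34542} = \frac{1}{837221}$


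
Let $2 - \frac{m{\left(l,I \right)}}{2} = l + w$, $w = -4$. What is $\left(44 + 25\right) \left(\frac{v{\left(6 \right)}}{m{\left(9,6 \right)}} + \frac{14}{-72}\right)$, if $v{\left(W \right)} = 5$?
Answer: $- \frac{851}{12} \approx -70.917$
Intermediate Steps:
$m{\left(l,I \right)} = 12 - 2 l$ ($m{\left(l,I \right)} = 4 - 2 \left(l - 4\right) = 4 - 2 \left(-4 + l\right) = 4 - \left(-8 + 2 l\right) = 12 - 2 l$)
$\left(44 + 25\right) \left(\frac{v{\left(6 \right)}}{m{\left(9,6 \right)}} + \frac{14}{-72}\right) = \left(44 + 25\right) \left(\frac{5}{12 - 18} + \frac{14}{-72}\right) = 69 \left(\frac{5}{12 - 18} + 14 \left(- \frac{1}{72}\right)\right) = 69 \left(\frac{5}{-6} - \frac{7}{36}\right) = 69 \left(5 \left(- \frac{1}{6}\right) - \frac{7}{36}\right) = 69 \left(- \frac{5}{6} - \frac{7}{36}\right) = 69 \left(- \frac{37}{36}\right) = - \frac{851}{12}$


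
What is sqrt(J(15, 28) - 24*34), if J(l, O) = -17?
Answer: 7*I*sqrt(17) ≈ 28.862*I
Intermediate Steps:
sqrt(J(15, 28) - 24*34) = sqrt(-17 - 24*34) = sqrt(-17 - 816) = sqrt(-833) = 7*I*sqrt(17)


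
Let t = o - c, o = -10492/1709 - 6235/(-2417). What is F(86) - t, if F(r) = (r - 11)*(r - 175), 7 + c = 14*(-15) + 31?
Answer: -28325706684/4130653 ≈ -6857.4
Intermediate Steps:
c = -186 (c = -7 + (14*(-15) + 31) = -7 + (-210 + 31) = -7 - 179 = -186)
o = -14703549/4130653 (o = -10492*1/1709 - 6235*(-1/2417) = -10492/1709 + 6235/2417 = -14703549/4130653 ≈ -3.5596)
F(r) = (-175 + r)*(-11 + r) (F(r) = (-11 + r)*(-175 + r) = (-175 + r)*(-11 + r))
t = 753597909/4130653 (t = -14703549/4130653 - 1*(-186) = -14703549/4130653 + 186 = 753597909/4130653 ≈ 182.44)
F(86) - t = (1925 + 86² - 186*86) - 1*753597909/4130653 = (1925 + 7396 - 15996) - 753597909/4130653 = -6675 - 753597909/4130653 = -28325706684/4130653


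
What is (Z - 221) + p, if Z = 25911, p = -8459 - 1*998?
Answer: 16233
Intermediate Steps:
p = -9457 (p = -8459 - 998 = -9457)
(Z - 221) + p = (25911 - 221) - 9457 = 25690 - 9457 = 16233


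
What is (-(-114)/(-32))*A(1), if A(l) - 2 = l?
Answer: -171/16 ≈ -10.688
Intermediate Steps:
A(l) = 2 + l
(-(-114)/(-32))*A(1) = (-(-114)/(-32))*(2 + 1) = -(-114)*(-1)/32*3 = -3*19/16*3 = -57/16*3 = -171/16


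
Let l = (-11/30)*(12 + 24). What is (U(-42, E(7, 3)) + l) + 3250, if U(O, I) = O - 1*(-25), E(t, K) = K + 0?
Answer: 16099/5 ≈ 3219.8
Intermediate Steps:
E(t, K) = K
U(O, I) = 25 + O (U(O, I) = O + 25 = 25 + O)
l = -66/5 (l = -11*1/30*36 = -11/30*36 = -66/5 ≈ -13.200)
(U(-42, E(7, 3)) + l) + 3250 = ((25 - 42) - 66/5) + 3250 = (-17 - 66/5) + 3250 = -151/5 + 3250 = 16099/5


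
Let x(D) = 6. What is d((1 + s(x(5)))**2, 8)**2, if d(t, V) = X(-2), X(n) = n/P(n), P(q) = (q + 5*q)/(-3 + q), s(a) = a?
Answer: 25/36 ≈ 0.69444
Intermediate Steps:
P(q) = 6*q/(-3 + q) (P(q) = (6*q)/(-3 + q) = 6*q/(-3 + q))
X(n) = -1/2 + n/6 (X(n) = n/((6*n/(-3 + n))) = n*((-3 + n)/(6*n)) = -1/2 + n/6)
d(t, V) = -5/6 (d(t, V) = -1/2 + (1/6)*(-2) = -1/2 - 1/3 = -5/6)
d((1 + s(x(5)))**2, 8)**2 = (-5/6)**2 = 25/36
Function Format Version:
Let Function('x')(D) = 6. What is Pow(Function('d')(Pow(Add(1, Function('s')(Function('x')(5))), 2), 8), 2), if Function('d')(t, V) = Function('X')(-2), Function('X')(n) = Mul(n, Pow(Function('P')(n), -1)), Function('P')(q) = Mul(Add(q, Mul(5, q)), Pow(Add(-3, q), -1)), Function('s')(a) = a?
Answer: Rational(25, 36) ≈ 0.69444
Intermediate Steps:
Function('P')(q) = Mul(6, q, Pow(Add(-3, q), -1)) (Function('P')(q) = Mul(Mul(6, q), Pow(Add(-3, q), -1)) = Mul(6, q, Pow(Add(-3, q), -1)))
Function('X')(n) = Add(Rational(-1, 2), Mul(Rational(1, 6), n)) (Function('X')(n) = Mul(n, Pow(Mul(6, n, Pow(Add(-3, n), -1)), -1)) = Mul(n, Mul(Rational(1, 6), Pow(n, -1), Add(-3, n))) = Add(Rational(-1, 2), Mul(Rational(1, 6), n)))
Function('d')(t, V) = Rational(-5, 6) (Function('d')(t, V) = Add(Rational(-1, 2), Mul(Rational(1, 6), -2)) = Add(Rational(-1, 2), Rational(-1, 3)) = Rational(-5, 6))
Pow(Function('d')(Pow(Add(1, Function('s')(Function('x')(5))), 2), 8), 2) = Pow(Rational(-5, 6), 2) = Rational(25, 36)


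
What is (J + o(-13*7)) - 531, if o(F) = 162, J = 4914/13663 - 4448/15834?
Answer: -3069707821/8320767 ≈ -368.92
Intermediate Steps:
J = 655202/8320767 (J = 4914*(1/13663) - 4448*1/15834 = 378/1051 - 2224/7917 = 655202/8320767 ≈ 0.078743)
(J + o(-13*7)) - 531 = (655202/8320767 + 162) - 531 = 1348619456/8320767 - 531 = -3069707821/8320767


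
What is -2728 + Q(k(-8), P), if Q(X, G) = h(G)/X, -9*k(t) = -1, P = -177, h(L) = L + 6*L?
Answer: -13879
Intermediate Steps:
h(L) = 7*L
k(t) = 1/9 (k(t) = -1/9*(-1) = 1/9)
Q(X, G) = 7*G/X (Q(X, G) = (7*G)/X = 7*G/X)
-2728 + Q(k(-8), P) = -2728 + 7*(-177)/(1/9) = -2728 + 7*(-177)*9 = -2728 - 11151 = -13879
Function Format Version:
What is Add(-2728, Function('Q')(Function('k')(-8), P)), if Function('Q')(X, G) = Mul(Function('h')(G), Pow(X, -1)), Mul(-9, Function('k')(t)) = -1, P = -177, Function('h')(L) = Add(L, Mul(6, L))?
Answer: -13879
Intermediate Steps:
Function('h')(L) = Mul(7, L)
Function('k')(t) = Rational(1, 9) (Function('k')(t) = Mul(Rational(-1, 9), -1) = Rational(1, 9))
Function('Q')(X, G) = Mul(7, G, Pow(X, -1)) (Function('Q')(X, G) = Mul(Mul(7, G), Pow(X, -1)) = Mul(7, G, Pow(X, -1)))
Add(-2728, Function('Q')(Function('k')(-8), P)) = Add(-2728, Mul(7, -177, Pow(Rational(1, 9), -1))) = Add(-2728, Mul(7, -177, 9)) = Add(-2728, -11151) = -13879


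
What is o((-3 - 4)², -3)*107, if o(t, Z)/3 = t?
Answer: 15729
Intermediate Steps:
o(t, Z) = 3*t
o((-3 - 4)², -3)*107 = (3*(-3 - 4)²)*107 = (3*(-7)²)*107 = (3*49)*107 = 147*107 = 15729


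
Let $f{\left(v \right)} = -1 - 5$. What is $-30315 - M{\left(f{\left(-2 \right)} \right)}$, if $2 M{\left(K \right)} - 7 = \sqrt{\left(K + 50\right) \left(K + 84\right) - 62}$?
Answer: $- \frac{60637}{2} - \frac{\sqrt{3370}}{2} \approx -30348.0$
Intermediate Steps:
$f{\left(v \right)} = -6$
$M{\left(K \right)} = \frac{7}{2} + \frac{\sqrt{-62 + \left(50 + K\right) \left(84 + K\right)}}{2}$ ($M{\left(K \right)} = \frac{7}{2} + \frac{\sqrt{\left(K + 50\right) \left(K + 84\right) - 62}}{2} = \frac{7}{2} + \frac{\sqrt{\left(50 + K\right) \left(84 + K\right) - 62}}{2} = \frac{7}{2} + \frac{\sqrt{-62 + \left(50 + K\right) \left(84 + K\right)}}{2}$)
$-30315 - M{\left(f{\left(-2 \right)} \right)} = -30315 - \left(\frac{7}{2} + \frac{\sqrt{4138 + \left(-6\right)^{2} + 134 \left(-6\right)}}{2}\right) = -30315 - \left(\frac{7}{2} + \frac{\sqrt{4138 + 36 - 804}}{2}\right) = -30315 - \left(\frac{7}{2} + \frac{\sqrt{3370}}{2}\right) = - \frac{60637}{2} - \frac{\sqrt{3370}}{2}$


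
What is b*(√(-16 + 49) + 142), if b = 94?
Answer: 13348 + 94*√33 ≈ 13888.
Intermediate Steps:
b*(√(-16 + 49) + 142) = 94*(√(-16 + 49) + 142) = 94*(√33 + 142) = 94*(142 + √33) = 13348 + 94*√33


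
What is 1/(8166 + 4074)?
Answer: 1/12240 ≈ 8.1699e-5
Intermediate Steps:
1/(8166 + 4074) = 1/12240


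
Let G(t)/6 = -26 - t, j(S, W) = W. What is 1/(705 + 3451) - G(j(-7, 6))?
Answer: 797953/4156 ≈ 192.00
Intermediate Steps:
G(t) = -156 - 6*t (G(t) = 6*(-26 - t) = -156 - 6*t)
1/(705 + 3451) - G(j(-7, 6)) = 1/(705 + 3451) - (-156 - 6*6) = 1/4156 - (-156 - 36) = 1/4156 - 1*(-192) = 1/4156 + 192 = 797953/4156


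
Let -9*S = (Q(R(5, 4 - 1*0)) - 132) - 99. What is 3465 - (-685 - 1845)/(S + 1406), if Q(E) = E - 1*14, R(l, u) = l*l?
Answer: 22315590/6437 ≈ 3466.8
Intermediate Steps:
R(l, u) = l²
Q(E) = -14 + E (Q(E) = E - 14 = -14 + E)
S = 220/9 (S = -(((-14 + 5²) - 132) - 99)/9 = -(((-14 + 25) - 132) - 99)/9 = -((11 - 132) - 99)/9 = -(-121 - 99)/9 = -⅑*(-220) = 220/9 ≈ 24.444)
3465 - (-685 - 1845)/(S + 1406) = 3465 - (-685 - 1845)/(220/9 + 1406) = 3465 - (-2530)/12874/9 = 3465 - (-2530)*9/12874 = 3465 - 1*(-11385/6437) = 3465 + 11385/6437 = 22315590/6437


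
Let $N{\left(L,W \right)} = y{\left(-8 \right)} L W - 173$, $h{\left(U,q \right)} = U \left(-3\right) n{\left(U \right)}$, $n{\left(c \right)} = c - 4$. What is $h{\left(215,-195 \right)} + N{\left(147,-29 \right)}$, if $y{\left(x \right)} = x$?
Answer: $-102164$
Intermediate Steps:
$n{\left(c \right)} = -4 + c$
$h{\left(U,q \right)} = - 3 U \left(-4 + U\right)$ ($h{\left(U,q \right)} = U \left(-3\right) \left(-4 + U\right) = - 3 U \left(-4 + U\right)$)
$N{\left(L,W \right)} = -173 - 8 L W$ ($N{\left(L,W \right)} = - 8 L W - 173 = -173 - 8 L W$)
$h{\left(215,-195 \right)} + N{\left(147,-29 \right)} = 3 \cdot 215 \left(4 - 215\right) - \left(173 + 1176 \left(-29\right)\right) = 3 \cdot 215 \left(4 - 215\right) + \left(-173 + 34104\right) = 3 \cdot 215 \left(-211\right) + 33931 = -136095 + 33931 = -102164$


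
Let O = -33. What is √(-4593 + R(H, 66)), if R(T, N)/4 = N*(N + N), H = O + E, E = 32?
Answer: √30255 ≈ 173.94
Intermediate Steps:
H = -1 (H = -33 + 32 = -1)
R(T, N) = 8*N² (R(T, N) = 4*(N*(N + N)) = 4*(N*(2*N)) = 4*(2*N²) = 8*N²)
√(-4593 + R(H, 66)) = √(-4593 + 8*66²) = √(-4593 + 8*4356) = √(-4593 + 34848) = √30255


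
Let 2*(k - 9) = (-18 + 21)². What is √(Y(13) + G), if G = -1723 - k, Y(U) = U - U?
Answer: I*√6946/2 ≈ 41.671*I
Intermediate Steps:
k = 27/2 (k = 9 + (-18 + 21)²/2 = 9 + (½)*3² = 9 + (½)*9 = 9 + 9/2 = 27/2 ≈ 13.500)
Y(U) = 0
G = -3473/2 (G = -1723 - 1*27/2 = -1723 - 27/2 = -3473/2 ≈ -1736.5)
√(Y(13) + G) = √(0 - 3473/2) = √(-3473/2) = I*√6946/2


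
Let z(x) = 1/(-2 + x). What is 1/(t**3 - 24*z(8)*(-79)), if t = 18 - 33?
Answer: -1/3059 ≈ -0.00032690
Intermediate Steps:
t = -15
1/(t**3 - 24*z(8)*(-79)) = 1/((-15)**3 - 24/(-2 + 8)*(-79)) = 1/(-3375 - 24/6*(-79)) = 1/(-3375 - 24*1/6*(-79)) = 1/(-3375 - 4*(-79)) = 1/(-3375 + 316) = 1/(-3059) = -1/3059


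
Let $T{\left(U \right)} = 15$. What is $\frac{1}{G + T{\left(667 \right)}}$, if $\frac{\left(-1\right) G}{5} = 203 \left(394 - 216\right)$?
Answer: $- \frac{1}{180655} \approx -5.5354 \cdot 10^{-6}$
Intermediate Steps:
$G = -180670$ ($G = - 5 \cdot 203 \left(394 - 216\right) = - 5 \cdot 203 \cdot 178 = \left(-5\right) 36134 = -180670$)
$\frac{1}{G + T{\left(667 \right)}} = \frac{1}{-180670 + 15} = \frac{1}{-180655} = - \frac{1}{180655}$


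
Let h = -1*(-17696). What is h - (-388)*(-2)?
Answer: 16920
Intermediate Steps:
h = 17696
h - (-388)*(-2) = 17696 - (-388)*(-2) = 17696 - 1*776 = 17696 - 776 = 16920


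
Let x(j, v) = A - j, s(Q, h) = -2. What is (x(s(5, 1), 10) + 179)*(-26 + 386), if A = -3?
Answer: 64080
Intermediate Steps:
x(j, v) = -3 - j
(x(s(5, 1), 10) + 179)*(-26 + 386) = ((-3 - 1*(-2)) + 179)*(-26 + 386) = ((-3 + 2) + 179)*360 = (-1 + 179)*360 = 178*360 = 64080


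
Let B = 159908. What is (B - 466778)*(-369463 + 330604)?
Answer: 11924661330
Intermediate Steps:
(B - 466778)*(-369463 + 330604) = (159908 - 466778)*(-369463 + 330604) = -306870*(-38859) = 11924661330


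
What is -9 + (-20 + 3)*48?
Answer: -825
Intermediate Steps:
-9 + (-20 + 3)*48 = -9 - 17*48 = -9 - 816 = -825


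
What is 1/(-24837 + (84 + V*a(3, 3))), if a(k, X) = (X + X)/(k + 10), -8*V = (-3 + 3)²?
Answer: -1/24753 ≈ -4.0399e-5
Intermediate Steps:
V = 0 (V = -(-3 + 3)²/8 = -⅛*0² = -⅛*0 = 0)
a(k, X) = 2*X/(10 + k) (a(k, X) = (2*X)/(10 + k) = 2*X/(10 + k))
1/(-24837 + (84 + V*a(3, 3))) = 1/(-24837 + (84 + 0*(2*3/(10 + 3)))) = 1/(-24837 + (84 + 0*(2*3/13))) = 1/(-24837 + (84 + 0*(2*3*(1/13)))) = 1/(-24837 + (84 + 0*(6/13))) = 1/(-24837 + (84 + 0)) = 1/(-24837 + 84) = 1/(-24753) = -1/24753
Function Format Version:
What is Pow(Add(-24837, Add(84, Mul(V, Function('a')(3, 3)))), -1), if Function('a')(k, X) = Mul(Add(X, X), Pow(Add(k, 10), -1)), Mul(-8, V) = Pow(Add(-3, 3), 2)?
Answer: Rational(-1, 24753) ≈ -4.0399e-5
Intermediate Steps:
V = 0 (V = Mul(Rational(-1, 8), Pow(Add(-3, 3), 2)) = Mul(Rational(-1, 8), Pow(0, 2)) = Mul(Rational(-1, 8), 0) = 0)
Function('a')(k, X) = Mul(2, X, Pow(Add(10, k), -1)) (Function('a')(k, X) = Mul(Mul(2, X), Pow(Add(10, k), -1)) = Mul(2, X, Pow(Add(10, k), -1)))
Pow(Add(-24837, Add(84, Mul(V, Function('a')(3, 3)))), -1) = Pow(Add(-24837, Add(84, Mul(0, Mul(2, 3, Pow(Add(10, 3), -1))))), -1) = Pow(Add(-24837, Add(84, Mul(0, Mul(2, 3, Pow(13, -1))))), -1) = Pow(Add(-24837, Add(84, Mul(0, Mul(2, 3, Rational(1, 13))))), -1) = Pow(Add(-24837, Add(84, Mul(0, Rational(6, 13)))), -1) = Pow(Add(-24837, Add(84, 0)), -1) = Pow(Add(-24837, 84), -1) = Pow(-24753, -1) = Rational(-1, 24753)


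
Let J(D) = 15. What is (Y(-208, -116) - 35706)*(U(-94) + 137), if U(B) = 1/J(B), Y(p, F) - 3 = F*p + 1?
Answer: -7932048/5 ≈ -1.5864e+6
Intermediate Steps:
Y(p, F) = 4 + F*p (Y(p, F) = 3 + (F*p + 1) = 3 + (1 + F*p) = 4 + F*p)
U(B) = 1/15
(Y(-208, -116) - 35706)*(U(-94) + 137) = ((4 - 116*(-208)) - 35706)*(1/15 + 137) = ((4 + 24128) - 35706)*(2056/15) = (24132 - 35706)*(2056/15) = -11574*2056/15 = -7932048/5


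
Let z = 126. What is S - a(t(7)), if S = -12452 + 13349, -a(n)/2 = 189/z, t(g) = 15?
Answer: 900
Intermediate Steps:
a(n) = -3 (a(n) = -378/126 = -2*3/2 = -3)
S = 897
S - a(t(7)) = 897 - 1*(-3) = 897 + 3 = 900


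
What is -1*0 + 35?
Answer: 35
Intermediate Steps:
-1*0 + 35 = 0 + 35 = 35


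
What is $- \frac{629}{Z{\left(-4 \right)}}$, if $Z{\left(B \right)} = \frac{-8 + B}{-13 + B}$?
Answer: $- \frac{10693}{12} \approx -891.08$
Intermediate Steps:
$Z{\left(B \right)} = \frac{-8 + B}{-13 + B}$
$- \frac{629}{Z{\left(-4 \right)}} = - \frac{629}{\frac{1}{-13 - 4} \left(-8 - 4\right)} = - \frac{629}{\frac{1}{-17} \left(-12\right)} = - \frac{629}{\left(- \frac{1}{17}\right) \left(-12\right)} = - \frac{629}{\frac{12}{17}} = \left(-629\right) \frac{17}{12} = - \frac{10693}{12}$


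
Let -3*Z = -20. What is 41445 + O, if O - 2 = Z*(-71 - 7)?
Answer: 40927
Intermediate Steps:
Z = 20/3 (Z = -⅓*(-20) = 20/3 ≈ 6.6667)
O = -518 (O = 2 + 20*(-71 - 7)/3 = 2 + (20/3)*(-78) = 2 - 520 = -518)
41445 + O = 41445 - 518 = 40927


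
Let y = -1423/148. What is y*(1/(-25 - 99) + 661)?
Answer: -116633349/18352 ≈ -6355.3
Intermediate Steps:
y = -1423/148 (y = -1423*1/148 = -1423/148 ≈ -9.6149)
y*(1/(-25 - 99) + 661) = -1423*(1/(-25 - 99) + 661)/148 = -1423*(1/(-124) + 661)/148 = -1423*(-1/124 + 661)/148 = -1423/148*81963/124 = -116633349/18352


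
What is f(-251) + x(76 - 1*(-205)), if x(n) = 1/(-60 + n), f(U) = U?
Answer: -55470/221 ≈ -251.00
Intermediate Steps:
f(-251) + x(76 - 1*(-205)) = -251 + 1/(-60 + (76 - 1*(-205))) = -251 + 1/(-60 + (76 + 205)) = -251 + 1/(-60 + 281) = -251 + 1/221 = -55470/221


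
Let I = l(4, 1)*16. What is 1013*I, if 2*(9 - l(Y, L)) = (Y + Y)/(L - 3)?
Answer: 178288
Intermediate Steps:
l(Y, L) = 9 - Y/(-3 + L) (l(Y, L) = 9 - (Y + Y)/(2*(L - 3)) = 9 - 2*Y/(2*(-3 + L)) = 9 - Y/(-3 + L))
I = 176 (I = ((-27 - 1*4 + 9*1)/(-3 + 1))*16 = ((-27 - 4 + 9)/(-2))*16 = -1/2*(-22)*16 = 11*16 = 176)
1013*I = 1013*176 = 178288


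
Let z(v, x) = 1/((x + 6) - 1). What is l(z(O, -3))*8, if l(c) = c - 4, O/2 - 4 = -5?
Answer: -28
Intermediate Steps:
O = -2 (O = 8 + 2*(-5) = 8 - 10 = -2)
z(v, x) = 1/(5 + x) (z(v, x) = 1/((6 + x) - 1) = 1/(5 + x))
l(c) = -4 + c
l(z(O, -3))*8 = (-4 + 1/(5 - 3))*8 = (-4 + 1/2)*8 = (-4 + ½)*8 = -7/2*8 = -28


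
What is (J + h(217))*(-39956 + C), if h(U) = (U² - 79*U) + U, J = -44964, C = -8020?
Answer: 710092776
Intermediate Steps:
h(U) = U² - 78*U
(J + h(217))*(-39956 + C) = (-44964 + 217*(-78 + 217))*(-39956 - 8020) = (-44964 + 217*139)*(-47976) = (-44964 + 30163)*(-47976) = -14801*(-47976) = 710092776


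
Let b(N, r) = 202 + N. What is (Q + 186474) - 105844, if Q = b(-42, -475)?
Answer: 80790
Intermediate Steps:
Q = 160 (Q = 202 - 42 = 160)
(Q + 186474) - 105844 = (160 + 186474) - 105844 = 186634 - 105844 = 80790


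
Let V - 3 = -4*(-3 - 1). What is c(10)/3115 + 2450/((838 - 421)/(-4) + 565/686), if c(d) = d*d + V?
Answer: -1493410683/63145945 ≈ -23.650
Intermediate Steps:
V = 19 (V = 3 - 4*(-3 - 1) = 3 - 4*(-4) = 3 + 16 = 19)
c(d) = 19 + d**2 (c(d) = d*d + 19 = d**2 + 19 = 19 + d**2)
c(10)/3115 + 2450/((838 - 421)/(-4) + 565/686) = (19 + 10**2)/3115 + 2450/((838 - 421)/(-4) + 565/686) = (19 + 100)*(1/3115) + 2450/(417*(-1/4) + 565*(1/686)) = 119*(1/3115) + 2450/(-417/4 + 565/686) = 17/445 + 2450/(-141901/1372) = 17/445 + 2450*(-1372/141901) = 17/445 - 3361400/141901 = -1493410683/63145945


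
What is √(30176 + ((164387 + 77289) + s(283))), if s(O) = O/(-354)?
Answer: 5*√1362692202/354 ≈ 521.39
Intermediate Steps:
s(O) = -O/354 (s(O) = O*(-1/354) = -O/354)
√(30176 + ((164387 + 77289) + s(283))) = √(30176 + ((164387 + 77289) - 1/354*283)) = √(30176 + (241676 - 283/354)) = √(30176 + 85553021/354) = √(96235325/354) = 5*√1362692202/354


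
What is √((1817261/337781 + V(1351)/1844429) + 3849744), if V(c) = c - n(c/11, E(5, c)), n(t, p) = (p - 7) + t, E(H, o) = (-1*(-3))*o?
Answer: √180805711803201225741846750180661/6853143792539 ≈ 1962.1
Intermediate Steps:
E(H, o) = 3*o
n(t, p) = -7 + p + t (n(t, p) = (-7 + p) + t = -7 + p + t)
V(c) = 7 - 23*c/11 (V(c) = c - (-7 + 3*c + c/11) = c - (-7 + 34*c/11) = c + (7 - 34*c/11) = 7 - 23*c/11)
√((1817261/337781 + V(1351)/1844429) + 3849744) = √((1817261/337781 + (7 - 23/11*1351)/1844429) + 3849744) = √((1817261*(1/337781) + (7 - 31073/11)*(1/1844429)) + 3849744) = √((1817261/337781 - 30996/11*1/1844429) + 3849744) = √((1817261/337781 - 30996/20288719) + 3849744) = √(36859427918783/6853143792539 + 3849744) = √(26382886055892178799/6853143792539) = √180805711803201225741846750180661/6853143792539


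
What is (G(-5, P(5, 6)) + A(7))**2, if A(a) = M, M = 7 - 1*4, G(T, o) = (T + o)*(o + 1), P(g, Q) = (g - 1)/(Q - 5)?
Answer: 4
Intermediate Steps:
P(g, Q) = (-1 + g)/(-5 + Q)
G(T, o) = (1 + o)*(T + o) (G(T, o) = (T + o)*(1 + o) = (1 + o)*(T + o))
M = 3 (M = 7 - 4 = 3)
A(a) = 3
(G(-5, P(5, 6)) + A(7))**2 = ((-5 + (-1 + 5)/(-5 + 6) + ((-1 + 5)/(-5 + 6))**2 - 5*(-1 + 5)/(-5 + 6)) + 3)**2 = ((-5 + 4/1 + (4/1)**2 - 5*4/1) + 3)**2 = ((-5 + 1*4 + (1*4)**2 - 5*4) + 3)**2 = ((-5 + 4 + 4**2 - 5*4) + 3)**2 = ((-5 + 4 + 16 - 20) + 3)**2 = (-5 + 3)**2 = (-2)**2 = 4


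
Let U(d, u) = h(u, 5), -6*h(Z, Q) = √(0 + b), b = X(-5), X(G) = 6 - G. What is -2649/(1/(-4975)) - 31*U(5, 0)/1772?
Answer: 13178775 + 31*√11/10632 ≈ 1.3179e+7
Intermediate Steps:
b = 11 (b = 6 - 1*(-5) = 6 + 5 = 11)
h(Z, Q) = -√11/6 (h(Z, Q) = -√(0 + 11)/6 = -√11/6)
U(d, u) = -√11/6
-2649/(1/(-4975)) - 31*U(5, 0)/1772 = -2649/(1/(-4975)) - (-31)*√11/6/1772 = -2649/(-1/4975) + (31*√11/6)*(1/1772) = -2649*(-4975) + 31*√11/10632 = 13178775 + 31*√11/10632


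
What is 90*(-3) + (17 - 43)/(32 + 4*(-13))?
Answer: -2687/10 ≈ -268.70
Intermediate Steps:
90*(-3) + (17 - 43)/(32 + 4*(-13)) = -270 - 26/(32 - 52) = -270 - 26/(-20) = -270 - 26*(-1/20) = -270 + 13/10 = -2687/10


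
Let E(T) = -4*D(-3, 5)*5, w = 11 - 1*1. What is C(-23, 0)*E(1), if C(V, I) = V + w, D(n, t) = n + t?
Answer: 520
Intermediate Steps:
w = 10 (w = 11 - 1 = 10)
E(T) = -40 (E(T) = -4*(-3 + 5)*5 = -4*2*5 = -8*5 = -40)
C(V, I) = 10 + V (C(V, I) = V + 10 = 10 + V)
C(-23, 0)*E(1) = (10 - 23)*(-40) = -13*(-40) = 520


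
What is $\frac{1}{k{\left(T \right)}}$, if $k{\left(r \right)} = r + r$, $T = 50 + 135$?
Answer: $\frac{1}{370} \approx 0.0027027$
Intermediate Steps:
$T = 185$
$k{\left(r \right)} = 2 r$
$\frac{1}{k{\left(T \right)}} = \frac{1}{2 \cdot 185} = \frac{1}{370}$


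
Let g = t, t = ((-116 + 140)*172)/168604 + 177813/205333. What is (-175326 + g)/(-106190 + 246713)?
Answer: -505812431594613/405408446687003 ≈ -1.2477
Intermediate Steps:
t = 7706899419/8654991283 (t = (24*172)*(1/168604) + 177813*(1/205333) = 4128*(1/168604) + 177813/205333 = 1032/42151 + 177813/205333 = 7706899419/8654991283 ≈ 0.89046)
g = 7706899419/8654991283 ≈ 0.89046
(-175326 + g)/(-106190 + 246713) = (-175326 + 7706899419/8654991283)/(-106190 + 246713) = -1517437294783839/8654991283/140523 = -1517437294783839/8654991283*1/140523 = -505812431594613/405408446687003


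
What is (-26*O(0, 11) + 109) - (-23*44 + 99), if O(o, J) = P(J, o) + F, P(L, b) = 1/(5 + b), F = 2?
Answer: 4824/5 ≈ 964.80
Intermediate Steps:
O(o, J) = 2 + 1/(5 + o) (O(o, J) = 1/(5 + o) + 2 = 2 + 1/(5 + o))
(-26*O(0, 11) + 109) - (-23*44 + 99) = (-26*(11 + 2*0)/(5 + 0) + 109) - (-23*44 + 99) = (-26*(11 + 0)/5 + 109) - (-1012 + 99) = (-26*11/5 + 109) - 1*(-913) = (-26*11/5 + 109) + 913 = (-286/5 + 109) + 913 = 259/5 + 913 = 4824/5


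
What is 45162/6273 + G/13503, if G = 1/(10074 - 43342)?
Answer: 2254174939775/313104809388 ≈ 7.1994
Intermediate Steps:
G = -1/33268 (G = 1/(-33268) = -1/33268 ≈ -3.0059e-5)
45162/6273 + G/13503 = 45162/6273 - 1/33268/13503 = 45162*(1/6273) - 1/33268*1/13503 = 5018/697 - 1/449217804 = 2254174939775/313104809388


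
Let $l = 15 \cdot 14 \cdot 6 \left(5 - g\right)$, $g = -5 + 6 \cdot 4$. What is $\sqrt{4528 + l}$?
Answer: $2 i \sqrt{3278} \approx 114.51 i$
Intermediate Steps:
$g = 19$ ($g = -5 + 24 = 19$)
$l = -17640$ ($l = 15 \cdot 14 \cdot 6 \left(5 - 19\right) = 210 \cdot 6 \left(5 - 19\right) = 210 \cdot 6 \left(-14\right) = 210 \left(-84\right) = -17640$)
$\sqrt{4528 + l} = \sqrt{4528 - 17640} = \sqrt{-13112} = 2 i \sqrt{3278}$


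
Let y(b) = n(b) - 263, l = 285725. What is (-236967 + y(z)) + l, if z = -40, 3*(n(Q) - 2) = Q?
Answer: 145451/3 ≈ 48484.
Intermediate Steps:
n(Q) = 2 + Q/3
y(b) = -261 + b/3 (y(b) = (2 + b/3) - 263 = -261 + b/3)
(-236967 + y(z)) + l = (-236967 + (-261 + (⅓)*(-40))) + 285725 = (-236967 + (-261 - 40/3)) + 285725 = (-236967 - 823/3) + 285725 = -711724/3 + 285725 = 145451/3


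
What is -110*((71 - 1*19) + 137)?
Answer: -20790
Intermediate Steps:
-110*((71 - 1*19) + 137) = -110*((71 - 19) + 137) = -110*(52 + 137) = -110*189 = -20790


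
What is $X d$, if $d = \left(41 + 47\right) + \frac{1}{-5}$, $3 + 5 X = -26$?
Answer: $- \frac{12731}{25} \approx -509.24$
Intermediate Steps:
$X = - \frac{29}{5}$ ($X = - \frac{3}{5} + \frac{1}{5} \left(-26\right) = - \frac{3}{5} - \frac{26}{5} = - \frac{29}{5} \approx -5.8$)
$d = \frac{439}{5}$ ($d = 88 - \frac{1}{5} = \frac{439}{5} \approx 87.8$)
$X d = \left(- \frac{29}{5}\right) \frac{439}{5} = - \frac{12731}{25}$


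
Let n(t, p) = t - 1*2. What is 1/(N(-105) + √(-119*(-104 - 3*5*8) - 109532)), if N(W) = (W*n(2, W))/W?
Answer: -I*√20719/41438 ≈ -0.0034736*I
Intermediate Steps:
n(t, p) = -2 + t (n(t, p) = t - 2 = -2 + t)
N(W) = 0 (N(W) = (W*(-2 + 2))/W = (W*0)/W = 0/W = 0)
1/(N(-105) + √(-119*(-104 - 3*5*8) - 109532)) = 1/(0 + √(-119*(-104 - 3*5*8) - 109532)) = 1/(0 + √(-119*(-104 - 15*8) - 109532)) = 1/(0 + √(-119*(-104 - 120) - 109532)) = 1/(0 + √(-119*(-224) - 109532)) = 1/(0 + √(26656 - 109532)) = 1/(0 + √(-82876)) = 1/(0 + 2*I*√20719) = 1/(2*I*√20719) = -I*√20719/41438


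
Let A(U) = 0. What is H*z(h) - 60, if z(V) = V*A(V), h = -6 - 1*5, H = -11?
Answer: -60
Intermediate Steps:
h = -11 (h = -6 - 5 = -11)
z(V) = 0 (z(V) = V*0 = 0)
H*z(h) - 60 = -11*0 - 60 = 0 - 60 = -60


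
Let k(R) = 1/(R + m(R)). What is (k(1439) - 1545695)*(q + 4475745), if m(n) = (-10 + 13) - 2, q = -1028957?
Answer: -1917965871095903/360 ≈ -5.3277e+12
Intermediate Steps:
m(n) = 1 (m(n) = 3 - 2 = 1)
k(R) = 1/(1 + R) (k(R) = 1/(R + 1) = 1/(1 + R))
(k(1439) - 1545695)*(q + 4475745) = (1/(1 + 1439) - 1545695)*(-1028957 + 4475745) = (1/1440 - 1545695)*3446788 = -2225800799/1440*3446788 = -1917965871095903/360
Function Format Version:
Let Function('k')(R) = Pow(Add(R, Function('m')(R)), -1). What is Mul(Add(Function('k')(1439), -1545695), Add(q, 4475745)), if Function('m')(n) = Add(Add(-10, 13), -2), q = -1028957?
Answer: Rational(-1917965871095903, 360) ≈ -5.3277e+12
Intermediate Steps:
Function('m')(n) = 1 (Function('m')(n) = Add(3, -2) = 1)
Function('k')(R) = Pow(Add(1, R), -1) (Function('k')(R) = Pow(Add(R, 1), -1) = Pow(Add(1, R), -1))
Mul(Add(Function('k')(1439), -1545695), Add(q, 4475745)) = Mul(Add(Pow(Add(1, 1439), -1), -1545695), Add(-1028957, 4475745)) = Mul(Add(Pow(1440, -1), -1545695), 3446788) = Mul(Add(Rational(1, 1440), -1545695), 3446788) = Mul(Rational(-2225800799, 1440), 3446788) = Rational(-1917965871095903, 360)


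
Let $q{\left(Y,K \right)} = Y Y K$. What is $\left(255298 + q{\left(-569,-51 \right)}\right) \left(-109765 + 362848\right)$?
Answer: $-4114247079579$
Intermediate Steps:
$q{\left(Y,K \right)} = K Y^{2}$ ($q{\left(Y,K \right)} = Y^{2} K = K Y^{2}$)
$\left(255298 + q{\left(-569,-51 \right)}\right) \left(-109765 + 362848\right) = \left(255298 - 51 \left(-569\right)^{2}\right) \left(-109765 + 362848\right) = \left(255298 - 16511811\right) 253083 = \left(-16256513\right) 253083 = -4114247079579$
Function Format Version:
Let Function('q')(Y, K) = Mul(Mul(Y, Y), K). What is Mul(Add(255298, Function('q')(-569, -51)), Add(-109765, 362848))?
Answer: -4114247079579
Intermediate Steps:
Function('q')(Y, K) = Mul(K, Pow(Y, 2)) (Function('q')(Y, K) = Mul(Pow(Y, 2), K) = Mul(K, Pow(Y, 2)))
Mul(Add(255298, Function('q')(-569, -51)), Add(-109765, 362848)) = Mul(Add(255298, Mul(-51, Pow(-569, 2))), Add(-109765, 362848)) = Mul(Add(255298, Mul(-51, 323761)), 253083) = Mul(Add(255298, -16511811), 253083) = Mul(-16256513, 253083) = -4114247079579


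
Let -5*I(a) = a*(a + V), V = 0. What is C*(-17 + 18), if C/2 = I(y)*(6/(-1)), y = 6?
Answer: 432/5 ≈ 86.400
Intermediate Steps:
I(a) = -a²/5 (I(a) = -a*(a + 0)/5 = -a*a/5 = -a²/5)
C = 432/5 (C = 2*((-⅕*6²)*(6/(-1))) = 2*((-⅕*36)*(6*(-1))) = 2*(-36/5*(-6)) = 2*(216/5) = 432/5 ≈ 86.400)
C*(-17 + 18) = 432*(-17 + 18)/5 = (432/5)*1 = 432/5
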